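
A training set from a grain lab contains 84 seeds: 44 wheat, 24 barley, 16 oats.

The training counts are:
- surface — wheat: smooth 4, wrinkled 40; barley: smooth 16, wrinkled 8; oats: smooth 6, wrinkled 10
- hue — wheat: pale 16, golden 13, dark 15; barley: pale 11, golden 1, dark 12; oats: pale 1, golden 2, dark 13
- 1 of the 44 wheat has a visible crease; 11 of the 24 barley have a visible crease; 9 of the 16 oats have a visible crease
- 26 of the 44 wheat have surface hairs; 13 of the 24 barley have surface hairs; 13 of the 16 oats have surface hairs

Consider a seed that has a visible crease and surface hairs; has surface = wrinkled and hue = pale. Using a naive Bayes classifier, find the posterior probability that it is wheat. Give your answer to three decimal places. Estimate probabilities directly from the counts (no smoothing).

0.140

wheat: (44/84) × (40/44) × (16/44) × (1/44) × (26/44) ≈ 0.0023255
barley: (24/84) × (8/24) × (11/24) × (11/24) × (13/24) ≈ 0.0108369
oats: (16/84) × (10/16) × (1/16) × (9/16) × (13/16) ≈ 0.00340053
P(wheat | x) = 0.0023255 / 0.01656293 ≈ 0.140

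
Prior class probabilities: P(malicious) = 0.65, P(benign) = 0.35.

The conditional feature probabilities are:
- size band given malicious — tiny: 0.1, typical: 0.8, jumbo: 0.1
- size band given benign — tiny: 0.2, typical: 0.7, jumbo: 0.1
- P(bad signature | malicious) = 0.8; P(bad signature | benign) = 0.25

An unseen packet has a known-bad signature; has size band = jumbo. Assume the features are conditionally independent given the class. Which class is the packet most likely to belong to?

malicious

malicious: 0.65 × 0.1 × 0.8 = 0.052
benign: 0.35 × 0.1 × 0.25 = 0.00875
Highest score → malicious.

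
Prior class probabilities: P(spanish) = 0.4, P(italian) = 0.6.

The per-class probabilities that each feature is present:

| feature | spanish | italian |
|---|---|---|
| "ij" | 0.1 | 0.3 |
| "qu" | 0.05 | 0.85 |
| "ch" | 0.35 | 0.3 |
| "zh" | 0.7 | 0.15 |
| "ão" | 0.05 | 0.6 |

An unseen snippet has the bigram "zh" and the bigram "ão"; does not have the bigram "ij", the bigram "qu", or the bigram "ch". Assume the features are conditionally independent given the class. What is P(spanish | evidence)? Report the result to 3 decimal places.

spanish: 0.4 × (1−0.1) × (1−0.05) × (1−0.35) × 0.7 × 0.05 = 0.0077805
italian: 0.6 × (1−0.3) × (1−0.85) × (1−0.3) × 0.15 × 0.6 = 0.003969
P(spanish | x) = 0.0077805 / 0.0117495 ≈ 0.662

0.662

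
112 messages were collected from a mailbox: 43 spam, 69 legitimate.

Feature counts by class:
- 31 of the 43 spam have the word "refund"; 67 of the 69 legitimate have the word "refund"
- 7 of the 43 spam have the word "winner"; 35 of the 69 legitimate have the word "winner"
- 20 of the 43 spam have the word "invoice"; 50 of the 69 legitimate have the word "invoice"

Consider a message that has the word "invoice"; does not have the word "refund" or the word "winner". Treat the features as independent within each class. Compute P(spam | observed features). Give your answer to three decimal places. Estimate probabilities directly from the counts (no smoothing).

0.867

spam: (43/112) × (12/43) × (36/43) × (20/43) ≈ 0.0417214
legitimate: (69/112) × (2/69) × (34/69) × (50/69) ≈ 0.00637621
P(spam | x) = 0.0417214 / 0.04809761 ≈ 0.867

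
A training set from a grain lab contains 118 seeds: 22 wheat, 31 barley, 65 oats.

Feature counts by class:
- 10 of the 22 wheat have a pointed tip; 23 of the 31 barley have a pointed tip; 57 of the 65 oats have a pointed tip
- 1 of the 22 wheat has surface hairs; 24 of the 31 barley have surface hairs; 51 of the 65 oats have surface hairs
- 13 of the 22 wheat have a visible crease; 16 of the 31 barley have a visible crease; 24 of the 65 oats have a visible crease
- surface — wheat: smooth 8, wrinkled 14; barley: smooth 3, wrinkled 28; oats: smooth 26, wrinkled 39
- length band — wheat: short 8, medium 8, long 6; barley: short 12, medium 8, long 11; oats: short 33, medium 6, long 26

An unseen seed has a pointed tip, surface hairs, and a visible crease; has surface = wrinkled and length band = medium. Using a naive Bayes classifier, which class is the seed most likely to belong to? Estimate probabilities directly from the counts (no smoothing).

barley

wheat: (22/118) × (10/22) × (1/22) × (13/22) × (14/22) × (8/22) ≈ 0.000526731
barley: (31/118) × (23/31) × (24/31) × (16/31) × (28/31) × (8/31) ≈ 0.0181542
oats: (65/118) × (57/65) × (51/65) × (24/65) × (39/65) × (6/65) ≈ 0.00775062
Highest score → barley.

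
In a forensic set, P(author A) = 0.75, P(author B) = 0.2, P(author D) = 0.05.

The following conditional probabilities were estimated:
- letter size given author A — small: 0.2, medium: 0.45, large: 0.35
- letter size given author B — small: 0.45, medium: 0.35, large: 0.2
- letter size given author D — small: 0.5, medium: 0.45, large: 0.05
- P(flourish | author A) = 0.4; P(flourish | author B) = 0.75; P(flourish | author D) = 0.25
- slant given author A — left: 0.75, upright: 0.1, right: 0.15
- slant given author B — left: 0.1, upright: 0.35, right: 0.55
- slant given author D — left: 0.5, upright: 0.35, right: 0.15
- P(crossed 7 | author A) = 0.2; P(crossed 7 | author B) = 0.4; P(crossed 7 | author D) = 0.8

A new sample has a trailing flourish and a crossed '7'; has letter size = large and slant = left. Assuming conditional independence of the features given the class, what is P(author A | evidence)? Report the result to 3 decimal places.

author A: 0.75 × 0.35 × 0.4 × 0.75 × 0.2 = 0.01575
author B: 0.2 × 0.2 × 0.75 × 0.1 × 0.4 = 0.0012
author D: 0.05 × 0.05 × 0.25 × 0.5 × 0.8 = 0.00025
P(author A | x) = 0.01575 / 0.0172 ≈ 0.916

0.916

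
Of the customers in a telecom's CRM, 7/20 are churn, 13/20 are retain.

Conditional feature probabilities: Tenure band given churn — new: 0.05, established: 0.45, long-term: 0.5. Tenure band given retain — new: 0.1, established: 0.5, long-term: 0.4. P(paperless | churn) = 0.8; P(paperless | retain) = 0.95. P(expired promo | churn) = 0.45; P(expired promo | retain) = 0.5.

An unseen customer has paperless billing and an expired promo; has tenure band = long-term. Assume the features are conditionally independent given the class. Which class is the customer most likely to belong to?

retain

churn: 0.35 × 0.5 × 0.8 × 0.45 = 0.063
retain: 0.65 × 0.4 × 0.95 × 0.5 = 0.1235
Highest score → retain.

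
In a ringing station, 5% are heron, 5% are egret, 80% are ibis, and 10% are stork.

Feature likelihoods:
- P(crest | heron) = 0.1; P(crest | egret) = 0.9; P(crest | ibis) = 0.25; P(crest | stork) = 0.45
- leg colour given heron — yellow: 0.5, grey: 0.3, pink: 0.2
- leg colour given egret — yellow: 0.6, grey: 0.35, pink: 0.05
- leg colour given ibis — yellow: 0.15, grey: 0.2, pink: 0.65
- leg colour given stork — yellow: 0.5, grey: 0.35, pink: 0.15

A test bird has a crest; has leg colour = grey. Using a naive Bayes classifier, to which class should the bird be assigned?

heron: 0.05 × 0.1 × 0.3 = 0.0015
egret: 0.05 × 0.9 × 0.35 = 0.01575
ibis: 0.8 × 0.25 × 0.2 = 0.04
stork: 0.1 × 0.45 × 0.35 = 0.01575
Highest score → ibis.

ibis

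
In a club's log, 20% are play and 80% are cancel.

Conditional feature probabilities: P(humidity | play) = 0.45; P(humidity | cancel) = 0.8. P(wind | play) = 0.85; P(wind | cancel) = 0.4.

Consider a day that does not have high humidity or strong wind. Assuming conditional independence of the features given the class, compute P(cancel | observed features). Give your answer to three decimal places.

play: 0.2 × (1−0.45) × (1−0.85) = 0.0165
cancel: 0.8 × (1−0.8) × (1−0.4) = 0.096
P(cancel | x) = 0.096 / 0.1125 ≈ 0.853

0.853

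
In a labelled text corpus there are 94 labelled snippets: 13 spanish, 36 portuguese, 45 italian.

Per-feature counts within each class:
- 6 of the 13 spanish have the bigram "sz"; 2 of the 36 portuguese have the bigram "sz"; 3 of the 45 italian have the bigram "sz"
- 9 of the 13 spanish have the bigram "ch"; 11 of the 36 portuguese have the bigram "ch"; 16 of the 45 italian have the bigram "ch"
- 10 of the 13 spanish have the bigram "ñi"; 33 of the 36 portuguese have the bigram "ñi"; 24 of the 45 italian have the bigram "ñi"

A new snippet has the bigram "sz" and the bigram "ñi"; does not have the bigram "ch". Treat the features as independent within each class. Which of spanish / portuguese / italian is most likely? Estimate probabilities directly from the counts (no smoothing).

spanish: (13/94) × (6/13) × (4/13) × (10/13) ≈ 0.0151076
portuguese: (36/94) × (2/36) × (25/36) × (33/36) ≈ 0.0135441
italian: (45/94) × (3/45) × (29/45) × (24/45) ≈ 0.0109693
Highest score → spanish.

spanish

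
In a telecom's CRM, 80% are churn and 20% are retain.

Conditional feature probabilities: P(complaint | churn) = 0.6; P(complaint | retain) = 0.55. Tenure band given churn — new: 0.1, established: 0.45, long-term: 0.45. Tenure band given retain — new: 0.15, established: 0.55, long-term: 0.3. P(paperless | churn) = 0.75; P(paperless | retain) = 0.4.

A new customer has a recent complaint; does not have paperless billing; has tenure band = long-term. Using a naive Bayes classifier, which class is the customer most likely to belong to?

churn

churn: 0.8 × 0.6 × 0.45 × (1−0.75) = 0.054
retain: 0.2 × 0.55 × 0.3 × (1−0.4) = 0.0198
Highest score → churn.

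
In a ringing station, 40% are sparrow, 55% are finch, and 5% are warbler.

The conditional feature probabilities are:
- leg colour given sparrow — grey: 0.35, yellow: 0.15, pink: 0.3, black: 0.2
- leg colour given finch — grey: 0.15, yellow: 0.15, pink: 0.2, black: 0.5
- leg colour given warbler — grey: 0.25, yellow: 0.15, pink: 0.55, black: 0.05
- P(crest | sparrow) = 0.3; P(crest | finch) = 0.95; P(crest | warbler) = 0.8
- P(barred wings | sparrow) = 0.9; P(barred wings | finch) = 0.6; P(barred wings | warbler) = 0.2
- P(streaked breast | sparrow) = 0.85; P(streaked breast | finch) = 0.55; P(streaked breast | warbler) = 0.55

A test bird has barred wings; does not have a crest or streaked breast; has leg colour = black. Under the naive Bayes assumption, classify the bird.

sparrow

sparrow: 0.4 × 0.2 × (1−0.3) × 0.9 × (1−0.85) = 0.00756
finch: 0.55 × 0.5 × (1−0.95) × 0.6 × (1−0.55) = 0.0037125
warbler: 0.05 × 0.05 × (1−0.8) × 0.2 × (1−0.55) = 0.000045
Highest score → sparrow.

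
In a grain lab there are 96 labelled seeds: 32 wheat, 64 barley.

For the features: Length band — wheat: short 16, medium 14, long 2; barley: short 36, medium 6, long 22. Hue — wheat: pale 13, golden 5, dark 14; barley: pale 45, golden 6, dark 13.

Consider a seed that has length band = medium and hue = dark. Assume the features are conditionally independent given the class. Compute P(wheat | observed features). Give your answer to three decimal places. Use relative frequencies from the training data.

wheat: (32/96) × (14/32) × (14/32) ≈ 0.0638021
barley: (64/96) × (6/64) × (13/64) = 0.0126953125
P(wheat | x) = 0.0638021 / 0.0764974125 ≈ 0.834

0.834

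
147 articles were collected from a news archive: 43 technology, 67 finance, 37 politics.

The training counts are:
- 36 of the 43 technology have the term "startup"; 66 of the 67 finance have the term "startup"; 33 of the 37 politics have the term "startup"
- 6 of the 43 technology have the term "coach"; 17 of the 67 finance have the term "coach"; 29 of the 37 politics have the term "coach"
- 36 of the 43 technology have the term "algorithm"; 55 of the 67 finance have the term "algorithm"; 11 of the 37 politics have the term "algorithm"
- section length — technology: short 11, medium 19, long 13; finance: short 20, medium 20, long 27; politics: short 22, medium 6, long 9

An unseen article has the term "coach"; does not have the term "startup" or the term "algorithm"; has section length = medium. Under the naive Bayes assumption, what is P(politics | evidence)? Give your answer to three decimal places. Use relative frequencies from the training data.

0.810

technology: (43/147) × (7/43) × (6/43) × (7/43) × (19/43) ≈ 0.000477945
finance: (67/147) × (1/67) × (17/67) × (12/67) × (20/67) ≈ 0.0000922823
politics: (37/147) × (4/37) × (29/37) × (26/37) × (6/37) ≈ 0.0024303
P(politics | x) = 0.0024303 / 0.0030005273 ≈ 0.810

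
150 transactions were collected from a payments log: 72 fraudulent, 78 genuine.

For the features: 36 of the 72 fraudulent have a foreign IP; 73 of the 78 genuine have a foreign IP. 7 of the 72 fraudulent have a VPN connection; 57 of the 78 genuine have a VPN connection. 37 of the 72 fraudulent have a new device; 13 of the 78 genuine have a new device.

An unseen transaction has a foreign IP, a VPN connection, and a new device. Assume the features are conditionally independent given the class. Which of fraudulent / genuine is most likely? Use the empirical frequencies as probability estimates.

fraudulent: (72/150) × (36/72) × (7/72) × (37/72) ≈ 0.0119907
genuine: (78/150) × (73/78) × (57/78) × (13/78) ≈ 0.0592735
Highest score → genuine.

genuine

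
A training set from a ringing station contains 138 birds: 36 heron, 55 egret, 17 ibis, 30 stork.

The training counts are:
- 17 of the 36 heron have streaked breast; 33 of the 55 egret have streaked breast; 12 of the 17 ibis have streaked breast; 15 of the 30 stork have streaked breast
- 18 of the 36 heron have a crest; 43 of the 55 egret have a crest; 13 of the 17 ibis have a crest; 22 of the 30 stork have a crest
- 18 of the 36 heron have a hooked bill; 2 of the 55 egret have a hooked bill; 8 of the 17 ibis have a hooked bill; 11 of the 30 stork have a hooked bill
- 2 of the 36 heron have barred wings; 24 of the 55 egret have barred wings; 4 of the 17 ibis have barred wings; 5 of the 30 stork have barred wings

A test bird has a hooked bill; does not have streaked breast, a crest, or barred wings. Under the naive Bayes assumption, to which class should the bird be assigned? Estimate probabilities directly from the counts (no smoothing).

heron

heron: (36/138) × (19/36) × (18/36) × (18/36) × (34/36) ≈ 0.0325081
egret: (55/138) × (22/55) × (12/55) × (2/55) × (31/55) ≈ 0.0007129
ibis: (17/138) × (5/17) × (4/17) × (8/17) × (13/17) ≈ 0.00306787
stork: (30/138) × (15/30) × (8/30) × (11/30) × (25/30) ≈ 0.00885668
Highest score → heron.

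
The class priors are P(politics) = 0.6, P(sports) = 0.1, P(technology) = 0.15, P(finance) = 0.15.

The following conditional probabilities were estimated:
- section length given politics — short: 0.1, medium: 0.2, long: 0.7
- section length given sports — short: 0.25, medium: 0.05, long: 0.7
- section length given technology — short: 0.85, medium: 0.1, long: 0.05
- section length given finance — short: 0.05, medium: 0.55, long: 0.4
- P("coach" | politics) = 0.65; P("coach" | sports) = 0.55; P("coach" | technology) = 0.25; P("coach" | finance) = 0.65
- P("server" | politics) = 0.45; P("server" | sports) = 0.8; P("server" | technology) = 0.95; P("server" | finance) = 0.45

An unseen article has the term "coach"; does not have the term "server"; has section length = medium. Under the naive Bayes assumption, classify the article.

politics

politics: 0.6 × 0.2 × 0.65 × (1−0.45) = 0.0429
sports: 0.1 × 0.05 × 0.55 × (1−0.8) = 0.00055
technology: 0.15 × 0.1 × 0.25 × (1−0.95) = 0.0001875
finance: 0.15 × 0.55 × 0.65 × (1−0.45) = 0.02949375
Highest score → politics.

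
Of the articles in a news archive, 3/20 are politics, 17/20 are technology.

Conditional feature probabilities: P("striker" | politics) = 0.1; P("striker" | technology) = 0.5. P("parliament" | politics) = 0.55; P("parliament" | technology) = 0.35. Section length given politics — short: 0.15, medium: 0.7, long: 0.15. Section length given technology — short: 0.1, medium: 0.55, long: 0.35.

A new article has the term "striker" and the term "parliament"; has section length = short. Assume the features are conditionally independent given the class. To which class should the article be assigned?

technology

politics: 0.15 × 0.1 × 0.55 × 0.15 = 0.0012375
technology: 0.85 × 0.5 × 0.35 × 0.1 = 0.014875
Highest score → technology.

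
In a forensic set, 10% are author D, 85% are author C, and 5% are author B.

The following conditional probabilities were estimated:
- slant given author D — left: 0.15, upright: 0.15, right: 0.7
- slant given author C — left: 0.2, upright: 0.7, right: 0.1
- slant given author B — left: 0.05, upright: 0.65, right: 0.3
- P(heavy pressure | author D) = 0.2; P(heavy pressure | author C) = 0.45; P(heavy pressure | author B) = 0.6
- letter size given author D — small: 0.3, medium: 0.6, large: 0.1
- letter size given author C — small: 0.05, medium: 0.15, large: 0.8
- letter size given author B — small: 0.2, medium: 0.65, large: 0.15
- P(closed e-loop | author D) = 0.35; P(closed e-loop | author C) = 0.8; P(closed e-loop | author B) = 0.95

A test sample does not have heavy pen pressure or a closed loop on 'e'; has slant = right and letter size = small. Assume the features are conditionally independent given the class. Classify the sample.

author D: 0.1 × 0.7 × (1−0.2) × 0.3 × (1−0.35) = 0.01092
author C: 0.85 × 0.1 × (1−0.45) × 0.05 × (1−0.8) = 0.0004675
author B: 0.05 × 0.3 × (1−0.6) × 0.2 × (1−0.95) = 0.00006
Highest score → author D.

author D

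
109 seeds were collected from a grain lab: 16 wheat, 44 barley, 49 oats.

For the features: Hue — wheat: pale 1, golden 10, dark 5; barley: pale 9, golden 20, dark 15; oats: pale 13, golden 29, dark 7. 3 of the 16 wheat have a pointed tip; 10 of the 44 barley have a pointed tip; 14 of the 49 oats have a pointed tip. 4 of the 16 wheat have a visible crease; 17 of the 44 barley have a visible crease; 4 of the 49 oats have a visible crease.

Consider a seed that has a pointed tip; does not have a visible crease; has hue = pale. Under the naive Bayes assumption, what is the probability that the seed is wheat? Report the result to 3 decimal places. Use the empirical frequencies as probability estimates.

wheat: (16/109) × (1/16) × (3/16) × (12/16) ≈ 0.00129014
barley: (44/109) × (9/44) × (10/44) × (27/44) ≈ 0.0115153
oats: (49/109) × (13/49) × (14/49) × (45/49) ≈ 0.0312943
P(wheat | x) = 0.00129014 / 0.04409974 ≈ 0.029

0.029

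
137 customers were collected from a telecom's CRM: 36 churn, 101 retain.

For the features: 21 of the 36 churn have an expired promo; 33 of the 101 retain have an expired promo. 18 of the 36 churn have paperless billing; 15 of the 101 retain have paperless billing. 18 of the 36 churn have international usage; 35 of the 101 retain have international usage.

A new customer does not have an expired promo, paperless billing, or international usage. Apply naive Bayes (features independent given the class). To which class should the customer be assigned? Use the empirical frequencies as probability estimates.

retain

churn: (36/137) × (15/36) × (18/36) × (18/36) ≈ 0.0273723
retain: (101/137) × (68/101) × (86/101) × (66/101) ≈ 0.276177
Highest score → retain.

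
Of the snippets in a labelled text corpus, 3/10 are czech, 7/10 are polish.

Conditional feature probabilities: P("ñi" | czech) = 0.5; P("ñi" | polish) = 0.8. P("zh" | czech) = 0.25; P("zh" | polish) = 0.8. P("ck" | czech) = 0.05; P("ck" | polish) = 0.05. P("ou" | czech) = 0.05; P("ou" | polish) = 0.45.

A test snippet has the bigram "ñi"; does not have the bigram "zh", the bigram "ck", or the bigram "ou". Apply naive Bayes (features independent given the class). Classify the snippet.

czech

czech: 0.3 × 0.5 × (1−0.25) × (1−0.05) × (1−0.05) = 0.10153125
polish: 0.7 × 0.8 × (1−0.8) × (1−0.05) × (1−0.45) = 0.05852
Highest score → czech.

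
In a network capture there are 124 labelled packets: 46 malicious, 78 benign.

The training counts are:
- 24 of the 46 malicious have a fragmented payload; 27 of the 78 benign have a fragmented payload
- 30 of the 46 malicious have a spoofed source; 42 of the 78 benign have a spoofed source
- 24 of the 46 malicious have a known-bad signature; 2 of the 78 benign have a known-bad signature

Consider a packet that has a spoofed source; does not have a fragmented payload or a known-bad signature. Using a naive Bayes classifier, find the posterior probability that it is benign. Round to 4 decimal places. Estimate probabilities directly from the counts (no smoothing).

malicious: (46/124) × (22/46) × (30/46) × (22/46) ≈ 0.0553387
benign: (78/124) × (51/78) × (42/78) × (76/78) ≈ 0.215785
P(benign | x) = 0.215785 / 0.2711237 ≈ 0.7959

0.7959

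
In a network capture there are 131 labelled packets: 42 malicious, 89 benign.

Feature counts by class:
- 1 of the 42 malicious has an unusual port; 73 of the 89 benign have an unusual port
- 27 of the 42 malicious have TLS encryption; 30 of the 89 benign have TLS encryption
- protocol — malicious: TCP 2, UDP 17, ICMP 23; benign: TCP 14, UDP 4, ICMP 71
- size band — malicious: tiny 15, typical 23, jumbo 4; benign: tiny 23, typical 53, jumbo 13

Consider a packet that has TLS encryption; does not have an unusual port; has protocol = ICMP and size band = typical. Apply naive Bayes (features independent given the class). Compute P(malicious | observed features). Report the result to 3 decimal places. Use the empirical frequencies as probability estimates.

0.755

malicious: (42/131) × (41/42) × (27/42) × (23/42) × (23/42) ≈ 0.0603371
benign: (89/131) × (16/89) × (30/89) × (71/89) × (53/89) ≈ 0.0195584
P(malicious | x) = 0.0603371 / 0.0798955 ≈ 0.755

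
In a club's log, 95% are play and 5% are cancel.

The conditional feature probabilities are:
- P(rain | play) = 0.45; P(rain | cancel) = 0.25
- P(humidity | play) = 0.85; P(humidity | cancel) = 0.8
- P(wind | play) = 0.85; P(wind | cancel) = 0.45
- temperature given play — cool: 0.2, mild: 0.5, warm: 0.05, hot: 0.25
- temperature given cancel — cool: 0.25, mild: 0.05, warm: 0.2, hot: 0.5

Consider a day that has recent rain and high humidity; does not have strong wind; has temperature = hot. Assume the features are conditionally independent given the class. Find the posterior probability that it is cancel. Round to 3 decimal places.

0.168

play: 0.95 × 0.45 × 0.85 × (1−0.85) × 0.25 = 0.0136265625
cancel: 0.05 × 0.25 × 0.8 × (1−0.45) × 0.5 = 0.00275
P(cancel | x) = 0.00275 / 0.0163765625 ≈ 0.168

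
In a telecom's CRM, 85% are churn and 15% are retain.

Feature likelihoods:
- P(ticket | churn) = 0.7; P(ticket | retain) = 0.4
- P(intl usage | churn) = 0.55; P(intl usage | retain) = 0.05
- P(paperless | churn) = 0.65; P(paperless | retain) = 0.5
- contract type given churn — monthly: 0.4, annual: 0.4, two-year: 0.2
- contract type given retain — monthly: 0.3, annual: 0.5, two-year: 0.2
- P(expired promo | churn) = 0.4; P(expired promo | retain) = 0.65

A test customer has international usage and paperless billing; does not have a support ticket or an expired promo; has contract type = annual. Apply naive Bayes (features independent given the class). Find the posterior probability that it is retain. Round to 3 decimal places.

0.018

churn: 0.85 × (1−0.7) × 0.55 × 0.65 × 0.4 × (1−0.4) = 0.021879
retain: 0.15 × (1−0.4) × 0.05 × 0.5 × 0.5 × (1−0.65) = 0.00039375
P(retain | x) = 0.00039375 / 0.02227275 ≈ 0.018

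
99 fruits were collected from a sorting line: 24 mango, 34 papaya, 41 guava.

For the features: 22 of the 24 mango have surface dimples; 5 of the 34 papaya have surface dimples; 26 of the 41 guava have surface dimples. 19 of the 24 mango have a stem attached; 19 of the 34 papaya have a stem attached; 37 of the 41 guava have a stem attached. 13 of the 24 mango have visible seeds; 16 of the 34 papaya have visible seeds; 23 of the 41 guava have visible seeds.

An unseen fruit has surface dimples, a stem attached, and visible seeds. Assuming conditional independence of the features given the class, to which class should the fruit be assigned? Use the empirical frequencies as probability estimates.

mango: (24/99) × (22/24) × (19/24) × (13/24) ≈ 0.0952932
papaya: (34/99) × (5/34) × (19/34) × (16/34) ≈ 0.0132816
guava: (41/99) × (26/41) × (37/41) × (23/41) ≈ 0.132954
Highest score → guava.

guava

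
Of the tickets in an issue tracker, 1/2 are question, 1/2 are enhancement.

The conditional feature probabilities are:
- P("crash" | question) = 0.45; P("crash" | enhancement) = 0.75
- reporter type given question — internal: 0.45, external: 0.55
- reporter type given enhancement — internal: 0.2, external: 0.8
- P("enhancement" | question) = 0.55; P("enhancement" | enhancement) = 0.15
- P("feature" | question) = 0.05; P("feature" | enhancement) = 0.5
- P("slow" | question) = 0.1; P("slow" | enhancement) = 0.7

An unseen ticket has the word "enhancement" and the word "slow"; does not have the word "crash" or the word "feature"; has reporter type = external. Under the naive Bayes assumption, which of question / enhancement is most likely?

question

question: 0.5 × (1−0.45) × 0.55 × 0.55 × (1−0.05) × 0.1 = 0.0079028125
enhancement: 0.5 × (1−0.75) × 0.8 × 0.15 × (1−0.5) × 0.7 = 0.00525
Highest score → question.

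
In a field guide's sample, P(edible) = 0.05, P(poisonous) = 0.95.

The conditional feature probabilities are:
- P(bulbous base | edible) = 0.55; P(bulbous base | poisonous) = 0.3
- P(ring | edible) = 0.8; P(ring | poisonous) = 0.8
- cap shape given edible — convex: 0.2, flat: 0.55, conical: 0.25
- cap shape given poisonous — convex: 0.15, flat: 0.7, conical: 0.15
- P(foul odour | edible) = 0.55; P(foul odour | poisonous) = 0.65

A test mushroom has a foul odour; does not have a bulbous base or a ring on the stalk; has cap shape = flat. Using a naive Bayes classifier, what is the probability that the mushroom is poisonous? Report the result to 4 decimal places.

edible: 0.05 × (1−0.55) × (1−0.8) × 0.55 × 0.55 = 0.00136125
poisonous: 0.95 × (1−0.3) × (1−0.8) × 0.7 × 0.65 = 0.060515
P(poisonous | x) = 0.060515 / 0.06187625 ≈ 0.9780

0.9780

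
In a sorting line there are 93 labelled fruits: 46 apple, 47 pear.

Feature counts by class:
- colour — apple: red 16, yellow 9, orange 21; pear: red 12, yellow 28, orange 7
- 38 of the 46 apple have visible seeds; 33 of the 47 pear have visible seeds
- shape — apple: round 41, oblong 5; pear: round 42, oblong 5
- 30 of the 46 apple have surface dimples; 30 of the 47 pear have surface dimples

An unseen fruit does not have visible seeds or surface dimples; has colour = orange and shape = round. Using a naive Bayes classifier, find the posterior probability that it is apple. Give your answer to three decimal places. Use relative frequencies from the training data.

apple: (46/93) × (21/46) × (8/46) × (41/46) × (16/46) ≈ 0.0121747
pear: (47/93) × (7/47) × (14/47) × (42/47) × (17/47) ≈ 0.00724682
P(apple | x) = 0.0121747 / 0.01942152 ≈ 0.627

0.627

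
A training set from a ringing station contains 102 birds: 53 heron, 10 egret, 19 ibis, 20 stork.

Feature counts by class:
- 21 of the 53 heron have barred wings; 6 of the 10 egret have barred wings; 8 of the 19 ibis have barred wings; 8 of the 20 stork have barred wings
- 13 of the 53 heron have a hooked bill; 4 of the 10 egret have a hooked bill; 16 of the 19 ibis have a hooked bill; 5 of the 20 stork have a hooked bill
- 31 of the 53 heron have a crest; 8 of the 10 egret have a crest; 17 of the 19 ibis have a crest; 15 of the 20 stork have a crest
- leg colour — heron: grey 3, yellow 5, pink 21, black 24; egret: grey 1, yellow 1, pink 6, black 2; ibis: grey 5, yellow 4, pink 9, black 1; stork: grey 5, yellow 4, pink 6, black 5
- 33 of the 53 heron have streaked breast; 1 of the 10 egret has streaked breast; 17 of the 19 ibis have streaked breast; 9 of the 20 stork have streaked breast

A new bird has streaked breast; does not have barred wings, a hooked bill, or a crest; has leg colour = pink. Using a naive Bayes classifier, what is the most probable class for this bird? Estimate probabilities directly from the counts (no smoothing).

heron: (53/102) × (32/53) × (40/53) × (22/53) × (21/53) × (33/53) ≈ 0.0242472
egret: (10/102) × (4/10) × (6/10) × (2/10) × (6/10) × (1/10) ≈ 0.000282353
ibis: (19/102) × (11/19) × (3/19) × (2/19) × (9/19) × (17/19) ≈ 0.000759663
stork: (20/102) × (12/20) × (15/20) × (5/20) × (6/20) × (9/20) ≈ 0.00297794
Highest score → heron.

heron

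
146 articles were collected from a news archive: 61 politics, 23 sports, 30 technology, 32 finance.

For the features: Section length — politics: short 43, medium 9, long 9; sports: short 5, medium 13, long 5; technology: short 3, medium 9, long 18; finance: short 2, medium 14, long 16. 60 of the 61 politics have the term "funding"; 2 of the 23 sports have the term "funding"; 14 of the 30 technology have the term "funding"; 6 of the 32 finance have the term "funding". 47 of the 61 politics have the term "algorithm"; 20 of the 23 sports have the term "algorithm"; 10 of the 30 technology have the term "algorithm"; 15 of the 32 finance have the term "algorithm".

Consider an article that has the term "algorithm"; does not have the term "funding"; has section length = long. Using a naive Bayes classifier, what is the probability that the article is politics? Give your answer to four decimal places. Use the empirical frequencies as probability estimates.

politics: (61/146) × (9/61) × (1/61) × (47/61) ≈ 0.000778624
sports: (23/146) × (5/23) × (21/23) × (20/23) ≈ 0.0271901
technology: (30/146) × (18/30) × (16/30) × (10/30) ≈ 0.0219178
finance: (32/146) × (16/32) × (26/32) × (15/32) ≈ 0.041738
P(politics | x) = 0.000778624 / 0.091624524 ≈ 0.0085

0.0085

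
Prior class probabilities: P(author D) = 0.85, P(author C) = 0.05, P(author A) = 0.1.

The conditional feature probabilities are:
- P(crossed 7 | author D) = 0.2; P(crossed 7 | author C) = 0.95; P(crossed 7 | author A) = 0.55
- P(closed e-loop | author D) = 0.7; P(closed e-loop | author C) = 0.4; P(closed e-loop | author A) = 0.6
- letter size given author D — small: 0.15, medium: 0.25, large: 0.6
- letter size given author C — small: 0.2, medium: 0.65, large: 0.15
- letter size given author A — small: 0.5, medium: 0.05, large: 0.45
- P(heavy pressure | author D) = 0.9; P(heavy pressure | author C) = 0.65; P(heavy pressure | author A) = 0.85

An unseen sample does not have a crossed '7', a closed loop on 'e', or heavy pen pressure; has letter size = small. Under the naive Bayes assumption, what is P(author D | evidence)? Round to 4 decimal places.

0.6777

author D: 0.85 × (1−0.2) × (1−0.7) × 0.15 × (1−0.9) = 0.00306
author C: 0.05 × (1−0.95) × (1−0.4) × 0.2 × (1−0.65) = 0.000105
author A: 0.1 × (1−0.55) × (1−0.6) × 0.5 × (1−0.85) = 0.00135
P(author D | x) = 0.00306 / 0.004515 ≈ 0.6777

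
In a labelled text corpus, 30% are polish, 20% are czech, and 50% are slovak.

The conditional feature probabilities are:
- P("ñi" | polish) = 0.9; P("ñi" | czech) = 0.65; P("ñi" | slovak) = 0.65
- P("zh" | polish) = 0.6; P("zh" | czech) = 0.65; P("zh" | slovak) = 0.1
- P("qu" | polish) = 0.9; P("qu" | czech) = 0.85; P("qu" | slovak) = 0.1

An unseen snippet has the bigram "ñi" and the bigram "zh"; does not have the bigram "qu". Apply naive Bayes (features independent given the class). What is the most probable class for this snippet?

polish: 0.3 × 0.9 × 0.6 × (1−0.9) = 0.0162
czech: 0.2 × 0.65 × 0.65 × (1−0.85) = 0.012675
slovak: 0.5 × 0.65 × 0.1 × (1−0.1) = 0.02925
Highest score → slovak.

slovak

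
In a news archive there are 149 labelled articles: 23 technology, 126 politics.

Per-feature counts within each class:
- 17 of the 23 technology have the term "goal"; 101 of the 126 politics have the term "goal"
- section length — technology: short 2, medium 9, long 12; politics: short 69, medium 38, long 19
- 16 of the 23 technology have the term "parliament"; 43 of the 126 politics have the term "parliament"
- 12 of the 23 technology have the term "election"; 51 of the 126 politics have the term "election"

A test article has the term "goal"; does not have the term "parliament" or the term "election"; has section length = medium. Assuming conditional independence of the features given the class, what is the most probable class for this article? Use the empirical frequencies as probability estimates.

politics

technology: (23/149) × (17/23) × (9/23) × (7/23) × (11/23) ≈ 0.00649849
politics: (126/149) × (101/126) × (38/126) × (83/126) × (75/126) ≈ 0.0801579
Highest score → politics.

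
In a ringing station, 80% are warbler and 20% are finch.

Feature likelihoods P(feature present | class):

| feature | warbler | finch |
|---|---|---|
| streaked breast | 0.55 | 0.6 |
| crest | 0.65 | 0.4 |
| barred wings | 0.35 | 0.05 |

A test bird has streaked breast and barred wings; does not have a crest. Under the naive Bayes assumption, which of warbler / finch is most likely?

warbler

warbler: 0.8 × 0.55 × (1−0.65) × 0.35 = 0.0539
finch: 0.2 × 0.6 × (1−0.4) × 0.05 = 0.0036
Highest score → warbler.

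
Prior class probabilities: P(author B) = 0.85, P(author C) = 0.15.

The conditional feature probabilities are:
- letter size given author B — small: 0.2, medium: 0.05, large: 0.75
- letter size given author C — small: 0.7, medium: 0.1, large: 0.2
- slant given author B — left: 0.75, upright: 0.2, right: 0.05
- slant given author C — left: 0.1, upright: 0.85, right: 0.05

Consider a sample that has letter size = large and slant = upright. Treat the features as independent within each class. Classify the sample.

author B: 0.85 × 0.75 × 0.2 = 0.1275
author C: 0.15 × 0.2 × 0.85 = 0.0255
Highest score → author B.

author B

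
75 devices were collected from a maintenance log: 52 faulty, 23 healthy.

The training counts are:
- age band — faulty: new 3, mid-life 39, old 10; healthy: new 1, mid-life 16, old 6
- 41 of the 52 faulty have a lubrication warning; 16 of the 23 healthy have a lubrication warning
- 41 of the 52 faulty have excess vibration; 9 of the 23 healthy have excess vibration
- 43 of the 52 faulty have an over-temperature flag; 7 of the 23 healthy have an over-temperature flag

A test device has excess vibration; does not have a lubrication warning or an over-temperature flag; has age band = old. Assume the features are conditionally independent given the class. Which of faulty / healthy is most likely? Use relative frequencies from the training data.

faulty: (52/75) × (10/52) × (11/52) × (41/52) × (9/52) ≈ 0.003849
healthy: (23/75) × (6/23) × (7/23) × (9/23) × (16/23) ≈ 0.00662776
Highest score → healthy.

healthy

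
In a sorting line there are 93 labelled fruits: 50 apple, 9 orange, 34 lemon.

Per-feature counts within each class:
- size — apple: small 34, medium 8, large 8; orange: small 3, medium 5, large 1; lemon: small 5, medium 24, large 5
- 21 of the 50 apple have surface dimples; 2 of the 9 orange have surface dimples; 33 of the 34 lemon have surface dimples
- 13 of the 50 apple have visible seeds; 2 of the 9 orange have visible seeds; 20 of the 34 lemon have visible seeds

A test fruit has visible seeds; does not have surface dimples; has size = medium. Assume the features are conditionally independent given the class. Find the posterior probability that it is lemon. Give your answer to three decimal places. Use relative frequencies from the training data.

apple: (50/93) × (8/50) × (29/50) × (13/50) ≈ 0.012972
orange: (9/93) × (5/9) × (7/9) × (2/9) ≈ 0.00929245
lemon: (34/93) × (24/34) × (1/34) × (20/34) ≈ 0.00446478
P(lemon | x) = 0.00446478 / 0.02672923 ≈ 0.167

0.167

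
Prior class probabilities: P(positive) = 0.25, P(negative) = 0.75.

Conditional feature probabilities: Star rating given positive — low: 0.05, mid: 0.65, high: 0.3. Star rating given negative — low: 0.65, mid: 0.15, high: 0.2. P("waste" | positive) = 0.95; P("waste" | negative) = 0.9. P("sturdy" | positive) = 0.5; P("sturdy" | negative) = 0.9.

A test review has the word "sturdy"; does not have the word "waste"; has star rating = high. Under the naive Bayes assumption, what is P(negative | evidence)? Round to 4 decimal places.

positive: 0.25 × 0.3 × (1−0.95) × 0.5 = 0.001875
negative: 0.75 × 0.2 × (1−0.9) × 0.9 = 0.0135
P(negative | x) = 0.0135 / 0.015375 ≈ 0.8780

0.8780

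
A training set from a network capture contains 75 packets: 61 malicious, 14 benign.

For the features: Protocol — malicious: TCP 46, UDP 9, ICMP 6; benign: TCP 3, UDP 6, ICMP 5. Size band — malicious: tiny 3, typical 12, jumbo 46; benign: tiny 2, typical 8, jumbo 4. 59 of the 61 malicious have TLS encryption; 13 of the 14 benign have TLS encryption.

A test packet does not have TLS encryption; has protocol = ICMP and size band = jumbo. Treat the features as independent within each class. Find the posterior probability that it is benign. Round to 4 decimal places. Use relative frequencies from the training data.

0.4075

malicious: (61/75) × (6/61) × (46/61) × (2/61) ≈ 0.00197796
benign: (14/75) × (5/14) × (4/14) × (1/14) ≈ 0.00136054
P(benign | x) = 0.00136054 / 0.0033385 ≈ 0.4075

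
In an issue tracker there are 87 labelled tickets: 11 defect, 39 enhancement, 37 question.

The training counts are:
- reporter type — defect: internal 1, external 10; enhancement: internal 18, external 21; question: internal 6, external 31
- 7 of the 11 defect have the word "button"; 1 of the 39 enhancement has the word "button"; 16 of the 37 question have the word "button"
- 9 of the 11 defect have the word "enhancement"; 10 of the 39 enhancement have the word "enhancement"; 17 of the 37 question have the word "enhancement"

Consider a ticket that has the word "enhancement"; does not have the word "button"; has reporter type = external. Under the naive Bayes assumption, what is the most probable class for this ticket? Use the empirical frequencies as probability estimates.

question

defect: (11/87) × (10/11) × (4/11) × (9/11) ≈ 0.0341978
enhancement: (39/87) × (21/39) × (38/39) × (10/39) ≈ 0.0603052
question: (37/87) × (31/37) × (21/37) × (17/37) ≈ 0.0929196
Highest score → question.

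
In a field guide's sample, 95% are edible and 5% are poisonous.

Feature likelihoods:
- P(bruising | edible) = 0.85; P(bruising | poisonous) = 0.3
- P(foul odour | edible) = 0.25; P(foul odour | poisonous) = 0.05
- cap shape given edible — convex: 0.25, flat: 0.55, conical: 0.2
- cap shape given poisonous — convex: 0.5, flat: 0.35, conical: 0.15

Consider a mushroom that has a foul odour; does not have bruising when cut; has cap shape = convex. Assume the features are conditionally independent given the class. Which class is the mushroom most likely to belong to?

edible: 0.95 × (1−0.85) × 0.25 × 0.25 = 0.00890625
poisonous: 0.05 × (1−0.3) × 0.05 × 0.5 = 0.000875
Highest score → edible.

edible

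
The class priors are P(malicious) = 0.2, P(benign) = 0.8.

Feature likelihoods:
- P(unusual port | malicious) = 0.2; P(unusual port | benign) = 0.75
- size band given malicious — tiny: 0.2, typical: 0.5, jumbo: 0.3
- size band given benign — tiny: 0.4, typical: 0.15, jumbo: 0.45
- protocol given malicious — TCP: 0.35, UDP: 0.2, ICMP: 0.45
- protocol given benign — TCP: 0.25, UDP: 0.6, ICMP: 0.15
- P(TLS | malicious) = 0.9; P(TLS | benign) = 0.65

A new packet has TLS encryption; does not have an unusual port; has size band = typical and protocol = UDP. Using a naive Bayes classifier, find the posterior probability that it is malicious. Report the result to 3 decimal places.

0.552

malicious: 0.2 × (1−0.2) × 0.5 × 0.2 × 0.9 = 0.0144
benign: 0.8 × (1−0.75) × 0.15 × 0.6 × 0.65 = 0.0117
P(malicious | x) = 0.0144 / 0.0261 ≈ 0.552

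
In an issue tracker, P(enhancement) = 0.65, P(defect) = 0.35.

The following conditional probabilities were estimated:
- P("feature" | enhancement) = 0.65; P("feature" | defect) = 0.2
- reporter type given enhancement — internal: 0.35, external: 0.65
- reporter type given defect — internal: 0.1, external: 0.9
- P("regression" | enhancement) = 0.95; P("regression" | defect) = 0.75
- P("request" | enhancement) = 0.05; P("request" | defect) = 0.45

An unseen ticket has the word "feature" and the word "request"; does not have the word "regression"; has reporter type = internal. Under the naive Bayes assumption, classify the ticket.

enhancement: 0.65 × 0.65 × 0.35 × (1−0.95) × 0.05 = 0.0003696875
defect: 0.35 × 0.2 × 0.1 × (1−0.75) × 0.45 = 0.0007875
Highest score → defect.

defect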